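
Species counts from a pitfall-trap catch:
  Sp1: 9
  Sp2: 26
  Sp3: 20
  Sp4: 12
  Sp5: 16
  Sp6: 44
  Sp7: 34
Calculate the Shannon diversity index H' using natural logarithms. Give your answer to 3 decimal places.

1.821

Total N = 9+26+20+12+16+44+34 = 161, so the proportions are 0.0559, 0.16149, 0.12422, 0.07453, 0.09938, 0.27329, 0.21118 (working shown to 5 dp, full precision carried).
Each pᵢ ln pᵢ term: 0.0559×(-2.88418)=-0.16123, 0.16149×(-1.82331)=-0.29445, 0.12422×(-2.08567)=-0.25909, 0.07453×(-2.59650)=-0.19353, 0.09938×(-2.30882)=-0.22945, 0.27329×(-1.29721)=-0.35452, 0.21118×(-1.55504)=-0.32839.
Sum = -1.82065, so H' = 1.821.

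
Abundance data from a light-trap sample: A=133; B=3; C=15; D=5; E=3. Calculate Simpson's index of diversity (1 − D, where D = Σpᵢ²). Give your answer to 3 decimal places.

0.290

Total N = 133+3+15+5+3 = 159, so the proportions are 0.83648, 0.01887, 0.09434, 0.03145, 0.01887 (working shown to 5 dp, full precision carried).
D = 0.83648² + 0.01887² + 0.09434² + 0.03145² + 0.01887² = 0.69970 + 0.00036 + 0.00890 + 0.00099 + 0.00036 = 0.71030.
So 1 − D = 0.28970, i.e. 0.290 to 3 decimal places.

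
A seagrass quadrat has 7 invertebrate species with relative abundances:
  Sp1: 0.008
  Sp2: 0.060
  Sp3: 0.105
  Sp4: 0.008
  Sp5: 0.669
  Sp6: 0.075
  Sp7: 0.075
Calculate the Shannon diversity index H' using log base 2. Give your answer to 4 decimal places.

Each pᵢ log₂ pᵢ term (working shown to 6 dp, full precision carried): 0.008×(-6.965784)=-0.055726, 0.06×(-4.058894)=-0.243534, 0.105×(-3.251539)=-0.341412, 0.008×(-6.965784)=-0.055726, 0.669×(-0.579922)=-0.387968, 0.075×(-3.736966)=-0.280272, 0.075×(-3.736966)=-0.280272.
Sum = -1.644910, so H' = 1.6449.

1.6449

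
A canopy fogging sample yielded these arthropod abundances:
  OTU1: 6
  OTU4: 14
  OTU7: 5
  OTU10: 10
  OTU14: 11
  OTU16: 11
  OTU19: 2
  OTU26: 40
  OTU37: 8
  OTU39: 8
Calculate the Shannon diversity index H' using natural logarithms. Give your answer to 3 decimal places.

Total N = 6+14+5+10+11+11+2+40+8+8 = 115, so the proportions are 0.05217, 0.12174, 0.04348, 0.08696, 0.09565, 0.09565, 0.01739, 0.34783, 0.06957, 0.06957 (working shown to 5 dp, full precision carried).
Each pᵢ ln pᵢ term: 0.05217×(-2.95317)=-0.15408, 0.12174×(-2.10587)=-0.25637, 0.04348×(-3.13549)=-0.13633, 0.08696×(-2.44235)=-0.21238, 0.09565×(-2.34704)=-0.22450, 0.09565×(-2.34704)=-0.22450, 0.01739×(-4.05178)=-0.07047, 0.34783×(-1.05605)=-0.36732, 0.06957×(-2.66549)=-0.18543, 0.06957×(-2.66549)=-0.18543.
Sum = -2.01679, so H' = 2.017.

2.017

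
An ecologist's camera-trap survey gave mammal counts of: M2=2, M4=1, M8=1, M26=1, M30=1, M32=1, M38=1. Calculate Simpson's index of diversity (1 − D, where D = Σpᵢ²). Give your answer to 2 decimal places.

0.84

Total N = 2+1+1+1+1+1+1 = 8, so the proportions are 0.25, 0.125, 0.125, 0.125, 0.125, 0.125, 0.125 (working shown to 4 dp, full precision carried).
D = 0.25² + 0.125² + 0.125² + 0.125² + 0.125² + 0.125² + 0.125² = 0.0625 + 0.0156 + 0.0156 + 0.0156 + 0.0156 + 0.0156 + 0.0156 = 0.1562.
So 1 − D = 0.8438, i.e. 0.84 to 2 decimal places.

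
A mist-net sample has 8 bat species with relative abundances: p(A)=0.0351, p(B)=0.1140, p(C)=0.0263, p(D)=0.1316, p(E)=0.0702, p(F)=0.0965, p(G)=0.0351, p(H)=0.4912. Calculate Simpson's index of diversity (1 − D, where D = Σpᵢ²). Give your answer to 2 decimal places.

D = 0.0351² + 0.114² + 0.0263² + 0.1316² + 0.0702² + 0.0965² + 0.0351² + 0.4912² = 0.0012 + 0.0130 + 0.0007 + 0.0173 + 0.0049 + 0.0093 + 0.0012 + 0.2413 = 0.2890 (working shown to 4 dp, full precision carried).
So 1 − D = 0.7110, i.e. 0.71 to 2 decimal places.

0.71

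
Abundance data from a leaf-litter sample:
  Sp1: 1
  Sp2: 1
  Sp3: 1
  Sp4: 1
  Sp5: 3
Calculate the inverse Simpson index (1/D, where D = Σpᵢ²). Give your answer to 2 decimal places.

3.77

Total N = 1+1+1+1+3 = 7, so the proportions are 0.142857, 0.142857, 0.142857, 0.142857, 0.428571 (working shown to 6 dp, full precision carried).
D = 0.142857² + 0.142857² + 0.142857² + 0.142857² + 0.428571² = 0.020408 + 0.020408 + 0.020408 + 0.020408 + 0.183673 = 0.265306.
So 1/D = 3.7692, i.e. 3.77 to 2 decimal places.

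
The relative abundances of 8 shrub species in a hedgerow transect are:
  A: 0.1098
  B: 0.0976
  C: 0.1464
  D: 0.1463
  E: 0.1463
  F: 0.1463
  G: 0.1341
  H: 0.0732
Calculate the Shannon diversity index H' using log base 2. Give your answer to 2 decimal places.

2.97

Each pᵢ log₂ pᵢ term (working shown to 4 dp, full precision carried): 0.1098×(-3.1871)=-0.3499, 0.0976×(-3.3570)=-0.3276, 0.1464×(-2.7720)=-0.4058, 0.1463×(-2.7730)=-0.4057, 0.1463×(-2.7730)=-0.4057, 0.1463×(-2.7730)=-0.4057, 0.1341×(-2.8986)=-0.3887, 0.0732×(-3.7720)=-0.2761.
Sum = -2.9653, so H' = 2.97.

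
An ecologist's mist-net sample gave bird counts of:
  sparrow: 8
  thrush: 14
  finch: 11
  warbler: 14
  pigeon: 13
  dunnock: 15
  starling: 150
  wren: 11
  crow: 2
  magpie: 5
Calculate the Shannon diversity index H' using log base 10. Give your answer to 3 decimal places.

Total N = 8+14+11+14+13+15+150+11+2+5 = 243, so the proportions are 0.03292, 0.05761, 0.04527, 0.05761, 0.0535, 0.06173, 0.61728, 0.04527, 0.00823, 0.02058 (working shown to 5 dp, full precision carried).
Each pᵢ log₁₀ pᵢ term: 0.03292×(-1.48252)=-0.04881, 0.05761×(-1.23948)=-0.07141, 0.04527×(-1.34421)=-0.06085, 0.05761×(-1.23948)=-0.07141, 0.0535×(-1.27166)=-0.06803, 0.06173×(-1.20952)=-0.07466, 0.61728×(-0.20952)=-0.12933, 0.04527×(-1.34421)=-0.06085, 0.00823×(-2.08458)=-0.01716, 0.02058×(-1.68664)=-0.03470.
Sum = -0.63721, so H' = 0.637.

0.637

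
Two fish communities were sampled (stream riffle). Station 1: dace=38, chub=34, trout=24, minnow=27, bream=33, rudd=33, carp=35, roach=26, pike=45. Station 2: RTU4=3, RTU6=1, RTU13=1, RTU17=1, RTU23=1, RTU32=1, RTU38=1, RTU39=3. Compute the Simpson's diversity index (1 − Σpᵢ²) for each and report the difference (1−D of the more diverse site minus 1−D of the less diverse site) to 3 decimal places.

0.052

Station 1: N=295, proportions 0.128814, 0.115254, 0.081356, 0.091525, 0.111864, 0.111864, 0.118644, 0.088136, 0.152542, giving 1−D = 0.884987 (working shown to 6 dp, full precision carried).
Station 2: N=12, proportions 0.25, 0.083333, 0.083333, 0.083333, 0.083333, 0.083333, 0.083333, 0.25, giving 1−D = 0.833333.
Difference = |0.884987 − 0.833333| = 0.051654, i.e. 0.052 to 3 decimal places.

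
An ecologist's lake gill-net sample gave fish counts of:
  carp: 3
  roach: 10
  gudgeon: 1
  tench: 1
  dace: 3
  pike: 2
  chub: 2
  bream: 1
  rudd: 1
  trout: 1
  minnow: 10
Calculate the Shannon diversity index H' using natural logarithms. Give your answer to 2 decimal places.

Total N = 3+10+1+1+3+2+2+1+1+1+10 = 35, so the proportions are 0.0857, 0.2857, 0.0286, 0.0286, 0.0857, 0.0571, 0.0571, 0.0286, 0.0286, 0.0286, 0.2857 (working shown to 4 dp, full precision carried).
Each pᵢ ln pᵢ term: 0.0857×(-2.4567)=-0.2106, 0.2857×(-1.2528)=-0.3579, 0.0286×(-3.5553)=-0.1016, 0.0286×(-3.5553)=-0.1016, 0.0857×(-2.4567)=-0.2106, 0.0571×(-2.8622)=-0.1636, 0.0571×(-2.8622)=-0.1636, 0.0286×(-3.5553)=-0.1016, 0.0286×(-3.5553)=-0.1016, 0.0286×(-3.5553)=-0.1016, 0.2857×(-1.2528)=-0.3579.
Sum = -1.9720, so H' = 1.97.

1.97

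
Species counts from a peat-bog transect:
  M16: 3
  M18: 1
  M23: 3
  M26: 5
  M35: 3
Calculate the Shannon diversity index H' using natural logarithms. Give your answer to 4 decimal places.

1.5124

Total N = 3+1+3+5+3 = 15, so the proportions are 0.2, 0.066667, 0.2, 0.333333, 0.2 (working shown to 6 dp, full precision carried).
Each pᵢ ln pᵢ term: 0.2×(-1.609438)=-0.321888, 0.066667×(-2.708050)=-0.180537, 0.2×(-1.609438)=-0.321888, 0.333333×(-1.098612)=-0.366204, 0.2×(-1.609438)=-0.321888.
Sum = -1.512404, so H' = 1.5124.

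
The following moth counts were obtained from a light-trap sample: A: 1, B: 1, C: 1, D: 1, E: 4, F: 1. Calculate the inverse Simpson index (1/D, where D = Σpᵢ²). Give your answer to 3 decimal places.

Total N = 1+1+1+1+4+1 = 9, so the proportions are 0.1111111, 0.1111111, 0.1111111, 0.1111111, 0.4444444, 0.1111111 (working shown to 7 dp, full precision carried).
D = 0.1111111² + 0.1111111² + 0.1111111² + 0.1111111² + 0.4444444² + 0.1111111² = 0.0123457 + 0.0123457 + 0.0123457 + 0.0123457 + 0.1975309 + 0.0123457 = 0.2592593.
So 1/D = 3.85714, i.e. 3.857 to 3 decimal places.

3.857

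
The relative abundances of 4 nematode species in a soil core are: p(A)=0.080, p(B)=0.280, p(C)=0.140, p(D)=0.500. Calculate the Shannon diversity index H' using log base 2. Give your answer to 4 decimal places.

Each pᵢ log₂ pᵢ term (working shown to 6 dp, full precision carried): 0.08×(-3.643856)=-0.291508, 0.28×(-1.836501)=-0.514220, 0.14×(-2.836501)=-0.397110, 0.5×(-1.000000)=-0.500000.
Sum = -1.702839, so H' = 1.7028.

1.7028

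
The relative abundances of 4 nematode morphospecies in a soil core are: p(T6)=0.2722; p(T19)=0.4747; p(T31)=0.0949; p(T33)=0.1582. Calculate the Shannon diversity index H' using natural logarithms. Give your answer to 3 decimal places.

1.223

Each pᵢ ln pᵢ term (working shown to 5 dp, full precision carried): 0.2722×(-1.30122)=-0.35419, 0.4747×(-0.74507)=-0.35369, 0.0949×(-2.35493)=-0.22348, 0.1582×(-1.84390)=-0.29170.
Sum = -1.22306, so H' = 1.223.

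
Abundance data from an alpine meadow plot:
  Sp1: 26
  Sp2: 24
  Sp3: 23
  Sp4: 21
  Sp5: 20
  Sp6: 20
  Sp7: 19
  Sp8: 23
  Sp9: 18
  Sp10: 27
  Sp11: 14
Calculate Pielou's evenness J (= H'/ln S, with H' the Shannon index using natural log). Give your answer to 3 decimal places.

0.994

Total N = 26+24+23+21+20+20+19+23+18+27+14 = 235, so the proportions are 0.11064, 0.10213, 0.09787, 0.08936, 0.08511, 0.08511, 0.08085, 0.09787, 0.0766, 0.11489, 0.05957 (working shown to 5 dp, full precision carried).
H' = −Σ pᵢ ln pᵢ = −((-0.24357) + (-0.23301) + (-0.22746) + (-0.21581) + (-0.20969) + (-0.20969) + (-0.20335) + (-0.22746) + (-0.19679) + (-0.24860) + (-0.16803)) = 2.38347.
With S = 11 species, ln S = 2.39790, so J = 2.38347/2.39790 = 0.99399, i.e. 0.994 to 3 decimal places.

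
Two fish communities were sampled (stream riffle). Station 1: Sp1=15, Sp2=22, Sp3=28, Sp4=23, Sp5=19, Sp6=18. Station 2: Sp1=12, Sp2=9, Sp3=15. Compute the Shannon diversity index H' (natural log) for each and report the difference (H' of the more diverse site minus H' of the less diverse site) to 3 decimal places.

0.695

Station 1: N=125, proportions 0.12, 0.176, 0.224, 0.184, 0.152, 0.144, giving H' = 1.77221 (working shown to 5 dp, full precision carried).
Station 2: N=36, proportions 0.33333, 0.25, 0.41667, giving H' = 1.07756.
Difference = |1.77221 − 1.07756| = 0.69465, i.e. 0.695 to 3 decimal places.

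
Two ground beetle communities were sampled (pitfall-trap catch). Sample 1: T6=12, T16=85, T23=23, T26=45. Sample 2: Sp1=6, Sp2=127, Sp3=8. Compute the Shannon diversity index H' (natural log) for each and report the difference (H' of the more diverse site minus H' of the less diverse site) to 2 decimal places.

Sample 1: N=165, proportions 0.0727, 0.5152, 0.1394, 0.2727, giving H' = 1.1613 (working shown to 4 dp, full precision carried).
Sample 2: N=141, proportions 0.0426, 0.9007, 0.0567, giving H' = 0.3913.
Difference = |1.1613 − 0.3913| = 0.7700, i.e. 0.77 to 2 decimal places.

0.77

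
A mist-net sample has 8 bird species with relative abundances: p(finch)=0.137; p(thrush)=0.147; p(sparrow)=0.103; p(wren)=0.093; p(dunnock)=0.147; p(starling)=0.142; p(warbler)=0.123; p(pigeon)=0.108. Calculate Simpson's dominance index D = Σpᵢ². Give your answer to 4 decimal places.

0.1282

D = 0.137² + 0.147² + 0.103² + 0.093² + 0.147² + 0.142² + 0.123² + 0.108² = 0.018769 + 0.021609 + 0.010609 + 0.008649 + 0.021609 + 0.020164 + 0.015129 + 0.011664 = 0.128202 (working shown to 6 dp, full precision carried).
To 4 decimal places, D = 0.1282.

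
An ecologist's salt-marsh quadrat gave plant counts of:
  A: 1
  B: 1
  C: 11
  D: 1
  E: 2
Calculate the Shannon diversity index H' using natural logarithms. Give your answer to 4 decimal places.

1.0374

Total N = 1+1+11+1+2 = 16, so the proportions are 0.0625, 0.0625, 0.6875, 0.0625, 0.125 (working shown to 6 dp, full precision carried).
Each pᵢ ln pᵢ term: 0.0625×(-2.772589)=-0.173287, 0.0625×(-2.772589)=-0.173287, 0.6875×(-0.374693)=-0.257602, 0.0625×(-2.772589)=-0.173287, 0.125×(-2.079442)=-0.259930.
Sum = -1.037392, so H' = 1.0374.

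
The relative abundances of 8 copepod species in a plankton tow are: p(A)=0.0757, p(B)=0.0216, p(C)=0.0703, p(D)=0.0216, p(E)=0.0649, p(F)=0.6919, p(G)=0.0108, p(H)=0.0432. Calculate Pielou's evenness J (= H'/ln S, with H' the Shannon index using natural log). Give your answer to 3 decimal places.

H' = −Σ pᵢ ln pᵢ = −((-0.19538) + (-0.08284) + (-0.18665) + (-0.08284) + (-0.17750) + (-0.25484) + (-0.04890) + (-0.13573)) = 1.16467 (working shown to 5 dp, full precision carried).
With S = 8 species, ln S = 2.07944, so J = 1.16467/2.07944 = 0.56009, i.e. 0.560 to 3 decimal places.

0.560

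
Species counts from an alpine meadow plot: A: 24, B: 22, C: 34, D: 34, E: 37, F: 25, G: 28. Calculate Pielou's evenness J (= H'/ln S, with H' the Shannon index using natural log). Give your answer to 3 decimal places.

0.991

Total N = 24+22+34+34+37+25+28 = 204, so the proportions are 0.11765, 0.10784, 0.16667, 0.16667, 0.18137, 0.12255, 0.13725 (working shown to 5 dp, full precision carried).
H' = −Σ pᵢ ln pᵢ = −((-0.25177) + (-0.24018) + (-0.29863) + (-0.29863) + (-0.30964) + (-0.25726) + (-0.27258)) = 1.92868.
With S = 7 species, ln S = 1.94591, so J = 1.92868/1.94591 = 0.99114, i.e. 0.991 to 3 decimal places.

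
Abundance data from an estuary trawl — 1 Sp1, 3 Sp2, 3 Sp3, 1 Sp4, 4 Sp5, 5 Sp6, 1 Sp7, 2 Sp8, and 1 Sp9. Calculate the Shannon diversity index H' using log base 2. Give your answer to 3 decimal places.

Total N = 1+3+3+1+4+5+1+2+1 = 21, so the proportions are 0.04762, 0.14286, 0.14286, 0.04762, 0.19048, 0.2381, 0.04762, 0.09524, 0.04762 (working shown to 5 dp, full precision carried).
Each pᵢ log₂ pᵢ term: 0.04762×(-4.39232)=-0.20916, 0.14286×(-2.80735)=-0.40105, 0.14286×(-2.80735)=-0.40105, 0.04762×(-4.39232)=-0.20916, 0.19048×(-2.39232)=-0.45568, 0.2381×(-2.07039)=-0.49295, 0.04762×(-4.39232)=-0.20916, 0.09524×(-3.39232)=-0.32308, 0.04762×(-4.39232)=-0.20916.
Sum = -2.91044, so H' = 2.910.

2.910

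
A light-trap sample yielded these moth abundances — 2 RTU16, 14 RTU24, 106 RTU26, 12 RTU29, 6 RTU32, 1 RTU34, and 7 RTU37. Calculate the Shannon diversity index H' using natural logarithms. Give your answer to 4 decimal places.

Total N = 2+14+106+12+6+1+7 = 148, so the proportions are 0.013514, 0.094595, 0.716216, 0.081081, 0.040541, 0.006757, 0.047297 (working shown to 6 dp, full precision carried).
Each pᵢ ln pᵢ term: 0.013514×(-4.304065)=-0.058163, 0.094595×(-2.358155)=-0.223069, 0.716216×(-0.333773)=-0.239054, 0.081081×(-2.512306)=-0.203700, 0.040541×(-3.205453)=-0.129951, 0.006757×(-4.997212)=-0.033765, 0.047297×(-3.051302)=-0.144318.
Sum = -1.032020, so H' = 1.0320.

1.0320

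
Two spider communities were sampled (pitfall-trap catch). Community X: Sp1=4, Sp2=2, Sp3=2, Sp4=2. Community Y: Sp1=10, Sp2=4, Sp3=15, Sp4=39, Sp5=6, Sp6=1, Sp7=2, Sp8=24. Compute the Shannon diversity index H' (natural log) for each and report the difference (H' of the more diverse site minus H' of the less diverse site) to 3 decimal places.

Community X: N=10, proportions 0.4, 0.2, 0.2, 0.2, giving H' = 1.33218 (working shown to 5 dp, full precision carried).
Community Y: N=101, proportions 0.09901, 0.0396, 0.14851, 0.38614, 0.05941, 0.0099, 0.0198, 0.23762, giving H' = 1.64006.
Difference = |1.33218 − 1.64006| = 0.30788, i.e. 0.308 to 3 decimal places.

0.308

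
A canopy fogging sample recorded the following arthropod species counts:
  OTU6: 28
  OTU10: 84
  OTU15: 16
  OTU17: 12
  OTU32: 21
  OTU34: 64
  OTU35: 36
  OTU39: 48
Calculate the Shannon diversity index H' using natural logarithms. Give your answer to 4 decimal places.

Total N = 28+84+16+12+21+64+36+48 = 309, so the proportions are 0.090615, 0.271845, 0.05178, 0.038835, 0.067961, 0.20712, 0.116505, 0.15534 (working shown to 6 dp, full precision carried).
Each pᵢ ln pᵢ term: 0.090615×(-2.401137)=-0.217579, 0.271845×(-1.302524)=-0.354084, 0.05178×(-2.960753)=-0.153308, 0.038835×(-3.248435)=-0.126153, 0.067961×(-2.688819)=-0.182735, 0.20712×(-1.574458)=-0.326101, 0.116505×(-2.149822)=-0.250465, 0.15534×(-1.862140)=-0.289265.
Sum = -1.899689, so H' = 1.8997.

1.8997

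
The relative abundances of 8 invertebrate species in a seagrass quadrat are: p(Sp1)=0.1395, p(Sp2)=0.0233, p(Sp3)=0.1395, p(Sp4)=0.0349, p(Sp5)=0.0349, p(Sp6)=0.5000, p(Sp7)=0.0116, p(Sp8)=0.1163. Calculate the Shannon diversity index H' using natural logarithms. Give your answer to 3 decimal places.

1.520

Each pᵢ ln pᵢ term (working shown to 5 dp, full precision carried): 0.1395×(-1.96969)=-0.27477, 0.0233×(-3.75930)=-0.08759, 0.1395×(-1.96969)=-0.27477, 0.0349×(-3.35527)=-0.11710, 0.0349×(-3.35527)=-0.11710, 0.5×(-0.69315)=-0.34657, 0.0116×(-4.45675)=-0.05170, 0.1163×(-2.15158)=-0.25023.
Sum = -1.51983, so H' = 1.520.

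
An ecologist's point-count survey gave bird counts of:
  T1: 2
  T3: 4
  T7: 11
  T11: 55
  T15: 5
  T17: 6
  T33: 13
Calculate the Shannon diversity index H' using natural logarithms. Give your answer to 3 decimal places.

1.378

Total N = 2+4+11+55+5+6+13 = 96, so the proportions are 0.02083, 0.04167, 0.11458, 0.57292, 0.05208, 0.0625, 0.13542 (working shown to 5 dp, full precision carried).
Each pᵢ ln pᵢ term: 0.02083×(-3.87120)=-0.08065, 0.04167×(-3.17805)=-0.13242, 0.11458×(-2.16645)=-0.24824, 0.57292×(-0.55702)=-0.31912, 0.05208×(-2.95491)=-0.15390, 0.0625×(-2.77259)=-0.17329, 0.13542×(-1.99940)=-0.27075.
Sum = -1.37837, so H' = 1.378.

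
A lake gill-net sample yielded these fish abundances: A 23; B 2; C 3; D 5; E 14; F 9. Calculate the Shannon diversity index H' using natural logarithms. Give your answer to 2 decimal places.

1.50

Total N = 23+2+3+5+14+9 = 56, so the proportions are 0.4107, 0.0357, 0.0536, 0.0893, 0.25, 0.1607 (working shown to 4 dp, full precision carried).
Each pᵢ ln pᵢ term: 0.4107×(-0.8899)=-0.3655, 0.0357×(-3.3322)=-0.1190, 0.0536×(-2.9267)=-0.1568, 0.0893×(-2.4159)=-0.2157, 0.25×(-1.3863)=-0.3466, 0.1607×(-1.8281)=-0.2938.
Sum = -1.4974, so H' = 1.50.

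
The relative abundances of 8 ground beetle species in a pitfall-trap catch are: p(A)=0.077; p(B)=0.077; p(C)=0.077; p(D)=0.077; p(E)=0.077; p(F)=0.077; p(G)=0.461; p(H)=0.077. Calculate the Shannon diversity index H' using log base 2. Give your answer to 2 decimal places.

2.51

Each pᵢ log₂ pᵢ term (working shown to 4 dp, full precision carried): 0.077×(-3.6990)=-0.2848, 0.077×(-3.6990)=-0.2848, 0.077×(-3.6990)=-0.2848, 0.077×(-3.6990)=-0.2848, 0.077×(-3.6990)=-0.2848, 0.077×(-3.6990)=-0.2848, 0.461×(-1.1172)=-0.5150, 0.077×(-3.6990)=-0.2848.
Sum = -2.5088, so H' = 2.51.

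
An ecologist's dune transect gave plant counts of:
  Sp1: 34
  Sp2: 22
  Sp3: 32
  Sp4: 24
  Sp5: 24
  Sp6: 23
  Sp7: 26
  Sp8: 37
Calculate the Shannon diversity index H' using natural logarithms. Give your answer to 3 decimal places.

2.061

Total N = 34+22+32+24+24+23+26+37 = 222, so the proportions are 0.15315, 0.0991, 0.14414, 0.10811, 0.10811, 0.1036, 0.11712, 0.16667 (working shown to 5 dp, full precision carried).
Each pᵢ ln pᵢ term: 0.15315×(-1.87632)=-0.28736, 0.0991×(-2.31163)=-0.22908, 0.14414×(-1.93694)=-0.27920, 0.10811×(-2.22462)=-0.24050, 0.10811×(-2.22462)=-0.24050, 0.1036×(-2.26718)=-0.23489, 0.11712×(-2.14458)=-0.25117, 0.16667×(-1.79176)=-0.29863.
Sum = -2.06133, so H' = 2.061.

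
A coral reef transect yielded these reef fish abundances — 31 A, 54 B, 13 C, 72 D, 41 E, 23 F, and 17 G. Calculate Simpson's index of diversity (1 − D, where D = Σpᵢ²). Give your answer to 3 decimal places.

0.814

Total N = 31+54+13+72+41+23+17 = 251, so the proportions are 0.12351, 0.21514, 0.05179, 0.28685, 0.16335, 0.09163, 0.06773 (working shown to 5 dp, full precision carried).
D = 0.12351² + 0.21514² + 0.05179² + 0.28685² + 0.16335² + 0.09163² + 0.06773² = 0.01525 + 0.04628 + 0.00268 + 0.08228 + 0.02668 + 0.00840 + 0.00459 = 0.18617.
So 1 − D = 0.81383, i.e. 0.814 to 3 decimal places.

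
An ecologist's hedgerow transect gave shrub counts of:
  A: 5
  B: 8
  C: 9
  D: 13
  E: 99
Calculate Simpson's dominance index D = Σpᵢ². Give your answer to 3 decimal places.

Total N = 5+8+9+13+99 = 134, so the proportions are 0.03731, 0.0597, 0.06716, 0.09701, 0.73881 (working shown to 5 dp, full precision carried).
D = 0.03731² + 0.0597² + 0.06716² + 0.09701² + 0.73881² = 0.00139 + 0.00356 + 0.00451 + 0.00941 + 0.54583 = 0.56471.
To 3 decimal places, D = 0.565.

0.565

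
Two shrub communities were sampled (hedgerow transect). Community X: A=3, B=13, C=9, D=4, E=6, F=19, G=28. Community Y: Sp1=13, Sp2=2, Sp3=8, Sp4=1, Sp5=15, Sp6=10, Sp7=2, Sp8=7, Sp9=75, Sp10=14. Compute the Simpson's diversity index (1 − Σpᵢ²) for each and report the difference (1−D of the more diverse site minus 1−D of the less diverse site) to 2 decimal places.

Community X: N=82, proportions 0.03659, 0.15854, 0.10976, 0.04878, 0.07317, 0.23171, 0.34146, giving 1−D = 0.78346 (working shown to 5 dp, full precision carried).
Community Y: N=147, proportions 0.08844, 0.01361, 0.05442, 0.0068, 0.10204, 0.06803, 0.01361, 0.04762, 0.5102, 0.09524, giving 1−D = 0.70211.
Difference = |0.78346 − 0.70211| = 0.08135, i.e. 0.08 to 2 decimal places.

0.08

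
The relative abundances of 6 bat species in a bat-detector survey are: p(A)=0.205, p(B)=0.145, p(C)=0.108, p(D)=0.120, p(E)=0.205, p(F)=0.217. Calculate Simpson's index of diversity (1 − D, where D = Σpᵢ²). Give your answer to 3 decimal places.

D = 0.205² + 0.145² + 0.108² + 0.12² + 0.205² + 0.217² = 0.04202 + 0.02102 + 0.01166 + 0.01440 + 0.04202 + 0.04709 = 0.17823 (working shown to 5 dp, full precision carried).
So 1 − D = 0.82177, i.e. 0.822 to 3 decimal places.

0.822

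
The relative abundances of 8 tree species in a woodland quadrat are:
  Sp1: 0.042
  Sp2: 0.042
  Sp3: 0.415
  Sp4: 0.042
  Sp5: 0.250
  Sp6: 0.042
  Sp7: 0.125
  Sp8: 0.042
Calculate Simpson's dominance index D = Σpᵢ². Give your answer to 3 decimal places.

0.259

D = 0.042² + 0.042² + 0.415² + 0.042² + 0.25² + 0.042² + 0.125² + 0.042² = 0.00176 + 0.00176 + 0.17222 + 0.00176 + 0.06250 + 0.00176 + 0.01562 + 0.00176 = 0.25917 (working shown to 5 dp, full precision carried).
To 3 decimal places, D = 0.259.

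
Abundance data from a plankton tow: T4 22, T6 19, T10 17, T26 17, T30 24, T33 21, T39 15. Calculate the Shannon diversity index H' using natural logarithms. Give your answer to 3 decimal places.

1.934

Total N = 22+19+17+17+24+21+15 = 135, so the proportions are 0.16296, 0.14074, 0.12593, 0.12593, 0.17778, 0.15556, 0.11111 (working shown to 5 dp, full precision carried).
Each pᵢ ln pᵢ term: 0.16296×(-1.81423)=-0.29565, 0.14074×(-1.96084)=-0.27597, 0.12593×(-2.07206)=-0.26093, 0.12593×(-2.07206)=-0.26093, 0.17778×(-1.72722)=-0.30706, 0.15556×(-1.86075)=-0.28945, 0.11111×(-2.19722)=-0.24414.
Sum = -1.93412, so H' = 1.934.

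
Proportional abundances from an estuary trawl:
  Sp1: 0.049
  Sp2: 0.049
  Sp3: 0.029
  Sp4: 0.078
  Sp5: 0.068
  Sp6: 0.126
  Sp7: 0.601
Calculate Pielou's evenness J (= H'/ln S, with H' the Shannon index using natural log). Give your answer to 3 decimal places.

H' = −Σ pᵢ ln pᵢ = −((-0.14778) + (-0.14778) + (-0.10267) + (-0.19898) + (-0.18280) + (-0.26101) + (-0.30601)) = 1.34703 (working shown to 5 dp, full precision carried).
With S = 7 species, ln S = 1.94591, so J = 1.34703/1.94591 = 0.69224, i.e. 0.692 to 3 decimal places.

0.692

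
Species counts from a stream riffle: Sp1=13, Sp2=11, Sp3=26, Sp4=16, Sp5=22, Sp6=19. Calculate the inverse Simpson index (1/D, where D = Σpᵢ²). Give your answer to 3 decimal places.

Total N = 13+11+26+16+22+19 = 107, so the proportions are 0.1214953, 0.1028037, 0.2429907, 0.1495327, 0.2056075, 0.1775701 (working shown to 7 dp, full precision carried).
D = 0.1214953² + 0.1028037² + 0.2429907² + 0.1495327² + 0.2056075² + 0.1775701² = 0.0147611 + 0.0105686 + 0.0590445 + 0.0223600 + 0.0422744 + 0.0315311 = 0.1805398.
So 1/D = 5.53895, i.e. 5.539 to 3 decimal places.

5.539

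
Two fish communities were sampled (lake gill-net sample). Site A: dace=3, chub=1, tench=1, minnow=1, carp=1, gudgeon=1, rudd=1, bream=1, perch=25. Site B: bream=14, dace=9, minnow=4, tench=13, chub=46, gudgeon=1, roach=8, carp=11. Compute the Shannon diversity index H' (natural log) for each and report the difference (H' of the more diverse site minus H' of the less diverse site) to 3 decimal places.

Site A: N=35, proportions 0.08571, 0.02857, 0.02857, 0.02857, 0.02857, 0.02857, 0.02857, 0.02857, 0.71429, giving H' = 1.16198 (working shown to 5 dp, full precision carried).
Site B: N=106, proportions 0.13208, 0.08491, 0.03774, 0.12264, 0.43396, 0.00943, 0.07547, 0.10377, giving H' = 1.69418.
Difference = |1.16198 − 1.69418| = 0.53220, i.e. 0.532 to 3 decimal places.

0.532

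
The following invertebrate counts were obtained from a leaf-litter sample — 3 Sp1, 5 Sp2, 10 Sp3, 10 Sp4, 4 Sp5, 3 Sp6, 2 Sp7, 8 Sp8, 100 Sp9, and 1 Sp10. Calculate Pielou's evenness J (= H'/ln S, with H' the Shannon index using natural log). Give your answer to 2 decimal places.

Total N = 3+5+10+10+4+3+2+8+100+1 = 146, so the proportions are 0.0205, 0.0342, 0.0685, 0.0685, 0.0274, 0.0205, 0.0137, 0.0548, 0.6849, 0.0068 (working shown to 4 dp, full precision carried).
H' = −Σ pᵢ ln pᵢ = −((-0.0798) + (-0.1156) + (-0.1836) + (-0.1836) + (-0.0986) + (-0.0798) + (-0.0588) + (-0.1591) + (-0.2592) + (-0.0341)) = 1.2523.
With S = 10 species, ln S = 2.3026, so J = 1.2523/2.3026 = 0.5439, i.e. 0.54 to 2 decimal places.

0.54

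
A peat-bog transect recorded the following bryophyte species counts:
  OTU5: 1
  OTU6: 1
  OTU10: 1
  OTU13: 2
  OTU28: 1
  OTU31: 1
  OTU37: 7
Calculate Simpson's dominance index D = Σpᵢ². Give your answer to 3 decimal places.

0.296

Total N = 1+1+1+2+1+1+7 = 14, so the proportions are 0.07143, 0.07143, 0.07143, 0.14286, 0.07143, 0.07143, 0.5 (working shown to 5 dp, full precision carried).
D = 0.07143² + 0.07143² + 0.07143² + 0.14286² + 0.07143² + 0.07143² + 0.5² = 0.00510 + 0.00510 + 0.00510 + 0.02041 + 0.00510 + 0.00510 + 0.25000 = 0.29592.
To 3 decimal places, D = 0.296.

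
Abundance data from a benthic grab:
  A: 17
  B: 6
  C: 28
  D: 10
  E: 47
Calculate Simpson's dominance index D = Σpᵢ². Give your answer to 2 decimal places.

Total N = 17+6+28+10+47 = 108, so the proportions are 0.1574, 0.0556, 0.2593, 0.0926, 0.4352 (working shown to 4 dp, full precision carried).
D = 0.1574² + 0.0556² + 0.2593² + 0.0926² + 0.4352² = 0.0248 + 0.0031 + 0.0672 + 0.0086 + 0.1894 = 0.2930.
To 2 decimal places, D = 0.29.

0.29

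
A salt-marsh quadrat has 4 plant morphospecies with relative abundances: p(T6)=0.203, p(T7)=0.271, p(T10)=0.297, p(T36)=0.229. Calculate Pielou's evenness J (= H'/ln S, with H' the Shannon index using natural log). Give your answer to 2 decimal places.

H' = −Σ pᵢ ln pᵢ = −((-0.3237) + (-0.3538) + (-0.3606) + (-0.3376)) = 1.3756 (working shown to 4 dp, full precision carried).
With S = 4 species, ln S = 1.3863, so J = 1.3756/1.3863 = 0.9923, i.e. 0.99 to 2 decimal places.

0.99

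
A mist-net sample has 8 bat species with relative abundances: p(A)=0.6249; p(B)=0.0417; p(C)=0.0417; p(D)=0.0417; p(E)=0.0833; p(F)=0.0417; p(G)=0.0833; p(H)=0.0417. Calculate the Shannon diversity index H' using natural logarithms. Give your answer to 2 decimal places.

1.37

Each pᵢ ln pᵢ term (working shown to 4 dp, full precision carried): 0.6249×(-0.4702)=-0.2938, 0.0417×(-3.1773)=-0.1325, 0.0417×(-3.1773)=-0.1325, 0.0417×(-3.1773)=-0.1325, 0.0833×(-2.4853)=-0.2070, 0.0417×(-3.1773)=-0.1325, 0.0833×(-2.4853)=-0.2070, 0.0417×(-3.1773)=-0.1325.
Sum = -1.3703, so H' = 1.37.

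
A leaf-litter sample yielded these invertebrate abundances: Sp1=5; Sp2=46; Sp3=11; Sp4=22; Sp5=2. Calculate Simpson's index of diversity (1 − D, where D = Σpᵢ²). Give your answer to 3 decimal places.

0.628

Total N = 5+46+11+22+2 = 86, so the proportions are 0.05814, 0.53488, 0.12791, 0.25581, 0.02326 (working shown to 5 dp, full precision carried).
D = 0.05814² + 0.53488² + 0.12791² + 0.25581² + 0.02326² = 0.00338 + 0.28610 + 0.01636 + 0.06544 + 0.00054 = 0.37182.
So 1 − D = 0.62818, i.e. 0.628 to 3 decimal places.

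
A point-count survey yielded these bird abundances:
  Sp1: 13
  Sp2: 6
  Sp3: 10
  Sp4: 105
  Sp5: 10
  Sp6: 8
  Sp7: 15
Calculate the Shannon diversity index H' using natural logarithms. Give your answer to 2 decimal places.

Total N = 13+6+10+105+10+8+15 = 167, so the proportions are 0.0778, 0.0359, 0.0599, 0.6287, 0.0599, 0.0479, 0.0898 (working shown to 4 dp, full precision carried).
Each pᵢ ln pᵢ term: 0.0778×(-2.5530)=-0.1987, 0.0359×(-3.3262)=-0.1195, 0.0599×(-2.8154)=-0.1686, 0.6287×(-0.4640)=-0.2918, 0.0599×(-2.8154)=-0.1686, 0.0479×(-3.0386)=-0.1456, 0.0898×(-2.4099)=-0.2165.
Sum = -1.3092, so H' = 1.31.

1.31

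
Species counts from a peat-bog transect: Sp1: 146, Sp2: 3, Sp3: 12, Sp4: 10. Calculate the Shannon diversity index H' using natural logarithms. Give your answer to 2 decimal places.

0.56

Total N = 146+3+12+10 = 171, so the proportions are 0.8538, 0.0175, 0.0702, 0.0585 (working shown to 4 dp, full precision carried).
Each pᵢ ln pᵢ term: 0.8538×(-0.1581)=-0.1349, 0.0175×(-4.0431)=-0.0709, 0.0702×(-2.6568)=-0.1864, 0.0585×(-2.8391)=-0.1660.
Sum = -0.5583, so H' = 0.56.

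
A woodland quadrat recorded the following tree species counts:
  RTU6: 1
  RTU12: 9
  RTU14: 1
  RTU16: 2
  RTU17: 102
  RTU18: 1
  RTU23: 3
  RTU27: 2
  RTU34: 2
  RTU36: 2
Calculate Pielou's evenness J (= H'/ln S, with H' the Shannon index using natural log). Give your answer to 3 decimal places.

Total N = 1+9+1+2+102+1+3+2+2+2 = 125, so the proportions are 0.008, 0.072, 0.008, 0.016, 0.816, 0.008, 0.024, 0.016, 0.016, 0.016 (working shown to 5 dp, full precision carried).
H' = −Σ pᵢ ln pᵢ = −((-0.03863) + (-0.18944) + (-0.03863) + (-0.06616) + (-0.16593) + (-0.03863) + (-0.08951) + (-0.06616) + (-0.06616) + (-0.06616)) = 0.82541.
With S = 10 species, ln S = 2.30259, so J = 0.82541/2.30259 = 0.35847, i.e. 0.358 to 3 decimal places.

0.358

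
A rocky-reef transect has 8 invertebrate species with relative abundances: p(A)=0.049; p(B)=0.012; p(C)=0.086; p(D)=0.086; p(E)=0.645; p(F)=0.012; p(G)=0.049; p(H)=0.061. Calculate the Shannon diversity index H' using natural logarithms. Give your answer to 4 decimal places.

1.2771

Each pᵢ ln pᵢ term (working shown to 6 dp, full precision carried): 0.049×(-3.015935)=-0.147781, 0.012×(-4.422849)=-0.053074, 0.086×(-2.453408)=-0.210993, 0.086×(-2.453408)=-0.210993, 0.645×(-0.438505)=-0.282836, 0.012×(-4.422849)=-0.053074, 0.049×(-3.015935)=-0.147781, 0.061×(-2.796881)=-0.170610.
Sum = -1.277142, so H' = 1.2771.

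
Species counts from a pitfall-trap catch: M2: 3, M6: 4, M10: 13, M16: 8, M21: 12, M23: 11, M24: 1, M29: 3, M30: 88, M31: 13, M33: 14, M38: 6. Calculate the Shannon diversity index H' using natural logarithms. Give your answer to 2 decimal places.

Total N = 3+4+13+8+12+11+1+3+88+13+14+6 = 176, so the proportions are 0.017, 0.0227, 0.0739, 0.0455, 0.0682, 0.0625, 0.0057, 0.017, 0.5, 0.0739, 0.0795, 0.0341 (working shown to 4 dp, full precision carried).
Each pᵢ ln pᵢ term: 0.017×(-4.0719)=-0.0694, 0.0227×(-3.7842)=-0.0860, 0.0739×(-2.6055)=-0.1925, 0.0455×(-3.0910)=-0.1405, 0.0682×(-2.6856)=-0.1831, 0.0625×(-2.7726)=-0.1733, 0.0057×(-5.1705)=-0.0294, 0.017×(-4.0719)=-0.0694, 0.5×(-0.6931)=-0.3466, 0.0739×(-2.6055)=-0.1925, 0.0795×(-2.5314)=-0.2014, 0.0341×(-3.3787)=-0.1152.
Sum = -1.7991, so H' = 1.80.

1.80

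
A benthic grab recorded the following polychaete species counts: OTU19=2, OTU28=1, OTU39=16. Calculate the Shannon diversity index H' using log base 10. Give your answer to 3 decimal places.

0.233

Total N = 2+1+16 = 19, so the proportions are 0.10526, 0.05263, 0.84211 (working shown to 5 dp, full precision carried).
Each pᵢ log₁₀ pᵢ term: 0.10526×(-0.97772)=-0.10292, 0.05263×(-1.27875)=-0.06730, 0.84211×(-0.07463)=-0.06285.
Sum = -0.23307, so H' = 0.233.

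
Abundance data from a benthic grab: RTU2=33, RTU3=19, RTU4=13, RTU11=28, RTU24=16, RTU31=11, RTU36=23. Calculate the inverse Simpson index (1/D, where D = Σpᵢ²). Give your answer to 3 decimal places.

Total N = 33+19+13+28+16+11+23 = 143, so the proportions are 0.2307692, 0.1328671, 0.0909091, 0.1958042, 0.1118881, 0.0769231, 0.1608392 (working shown to 7 dp, full precision carried).
D = 0.2307692² + 0.1328671² + 0.0909091² + 0.1958042² + 0.1118881² + 0.0769231² + 0.1608392² = 0.0532544 + 0.0176537 + 0.0082645 + 0.0383393 + 0.0125189 + 0.0059172 + 0.0258692 = 0.1618172.
So 1/D = 6.17981, i.e. 6.180 to 3 decimal places.

6.180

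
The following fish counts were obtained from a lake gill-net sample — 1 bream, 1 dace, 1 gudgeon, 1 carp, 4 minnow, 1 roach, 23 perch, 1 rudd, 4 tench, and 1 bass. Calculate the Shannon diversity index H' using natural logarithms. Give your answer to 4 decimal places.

Total N = 1+1+1+1+4+1+23+1+4+1 = 38, so the proportions are 0.026316, 0.026316, 0.026316, 0.026316, 0.105263, 0.026316, 0.605263, 0.026316, 0.105263, 0.026316 (working shown to 6 dp, full precision carried).
Each pᵢ ln pᵢ term: 0.026316×(-3.637586)=-0.095726, 0.026316×(-3.637586)=-0.095726, 0.026316×(-3.637586)=-0.095726, 0.026316×(-3.637586)=-0.095726, 0.105263×(-2.251292)=-0.236978, 0.026316×(-3.637586)=-0.095726, 0.605263×(-0.502092)=-0.303898, 0.026316×(-3.637586)=-0.095726, 0.105263×(-2.251292)=-0.236978, 0.026316×(-3.637586)=-0.095726.
Sum = -1.447936, so H' = 1.4479.

1.4479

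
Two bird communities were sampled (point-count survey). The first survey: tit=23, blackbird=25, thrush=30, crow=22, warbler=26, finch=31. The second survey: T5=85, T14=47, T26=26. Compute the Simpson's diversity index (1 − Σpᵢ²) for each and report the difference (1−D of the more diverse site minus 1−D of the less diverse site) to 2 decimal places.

0.24

The first survey: N=157, proportions 0.1465, 0.1592, 0.1911, 0.1401, 0.1656, 0.1975, giving 1−D = 0.8306 (working shown to 4 dp, full precision carried).
The second survey: N=158, proportions 0.538, 0.2975, 0.1646, giving 1−D = 0.5950.
Difference = |0.8306 − 0.5950| = 0.2356, i.e. 0.24 to 2 decimal places.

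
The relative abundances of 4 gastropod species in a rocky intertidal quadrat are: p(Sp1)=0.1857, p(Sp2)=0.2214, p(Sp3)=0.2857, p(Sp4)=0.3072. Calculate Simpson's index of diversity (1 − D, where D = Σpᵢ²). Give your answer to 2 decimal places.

D = 0.1857² + 0.2214² + 0.2857² + 0.3072² = 0.0345 + 0.0490 + 0.0816 + 0.0944 = 0.2595 (working shown to 4 dp, full precision carried).
So 1 − D = 0.7405, i.e. 0.74 to 2 decimal places.

0.74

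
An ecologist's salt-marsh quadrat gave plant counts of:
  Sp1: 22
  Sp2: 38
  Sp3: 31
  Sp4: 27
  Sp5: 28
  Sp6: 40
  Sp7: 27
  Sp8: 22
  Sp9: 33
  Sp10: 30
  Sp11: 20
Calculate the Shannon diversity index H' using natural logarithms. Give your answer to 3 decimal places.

2.376

Total N = 22+38+31+27+28+40+27+22+33+30+20 = 318, so the proportions are 0.06918, 0.1195, 0.09748, 0.08491, 0.08805, 0.12579, 0.08491, 0.06918, 0.10377, 0.09434, 0.06289 (working shown to 5 dp, full precision carried).
Each pᵢ ln pᵢ term: 0.06918×(-2.67101)=-0.18479, 0.1195×(-2.12447)=-0.25387, 0.09748×(-2.32806)=-0.22695, 0.08491×(-2.46621)=-0.20940, 0.08805×(-2.42985)=-0.21395, 0.12579×(-2.07317)=-0.26078, 0.08491×(-2.46621)=-0.20940, 0.06918×(-2.67101)=-0.18479, 0.10377×(-2.26554)=-0.23510, 0.09434×(-2.36085)=-0.22272, 0.06289×(-2.76632)=-0.17398.
Sum = -2.37571, so H' = 2.376.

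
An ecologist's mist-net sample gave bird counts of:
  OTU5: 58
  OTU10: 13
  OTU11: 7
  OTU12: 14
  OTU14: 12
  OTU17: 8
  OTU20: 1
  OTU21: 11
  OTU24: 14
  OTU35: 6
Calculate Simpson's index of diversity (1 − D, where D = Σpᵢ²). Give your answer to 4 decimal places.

Total N = 58+13+7+14+12+8+1+11+14+6 = 144, so the proportions are 0.402778, 0.090278, 0.048611, 0.097222, 0.083333, 0.055556, 0.006944, 0.076389, 0.097222, 0.041667 (working shown to 6 dp, full precision carried).
D = 0.402778² + 0.090278² + 0.048611² + 0.097222² + 0.083333² + 0.055556² + 0.006944² + 0.076389² + 0.097222² + 0.041667² = 0.162230 + 0.008150 + 0.002363 + 0.009452 + 0.006944 + 0.003086 + 0.000048 + 0.005835 + 0.009452 + 0.001736 = 0.209298.
So 1 − D = 0.790702, i.e. 0.7907 to 4 decimal places.

0.7907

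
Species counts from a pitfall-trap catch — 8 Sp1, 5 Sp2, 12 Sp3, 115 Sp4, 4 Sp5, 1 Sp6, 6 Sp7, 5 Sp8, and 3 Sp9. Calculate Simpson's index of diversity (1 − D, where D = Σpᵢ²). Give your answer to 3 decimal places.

0.464

Total N = 8+5+12+115+4+1+6+5+3 = 159, so the proportions are 0.05031, 0.03145, 0.07547, 0.72327, 0.02516, 0.00629, 0.03774, 0.03145, 0.01887 (working shown to 5 dp, full precision carried).
D = 0.05031² + 0.03145² + 0.07547² + 0.72327² + 0.02516² + 0.00629² + 0.03774² + 0.03145² + 0.01887² = 0.00253 + 0.00099 + 0.00570 + 0.52312 + 0.00063 + 0.00004 + 0.00142 + 0.00099 + 0.00036 = 0.53578.
So 1 − D = 0.46422, i.e. 0.464 to 3 decimal places.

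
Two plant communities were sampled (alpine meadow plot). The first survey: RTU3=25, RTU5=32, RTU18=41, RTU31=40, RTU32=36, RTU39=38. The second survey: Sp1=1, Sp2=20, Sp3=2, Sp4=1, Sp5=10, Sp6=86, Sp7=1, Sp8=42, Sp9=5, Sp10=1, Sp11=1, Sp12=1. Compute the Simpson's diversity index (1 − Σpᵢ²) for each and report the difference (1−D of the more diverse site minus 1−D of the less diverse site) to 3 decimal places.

0.161

The first survey: N=212, proportions 0.11792, 0.15094, 0.1934, 0.18868, 0.16981, 0.17925, giving 1−D = 0.82934 (working shown to 5 dp, full precision carried).
The second survey: N=171, proportions 0.00585, 0.11696, 0.0117, 0.00585, 0.05848, 0.50292, 0.00585, 0.24561, 0.02924, 0.00585, 0.00585, 0.00585, giving 1−D = 0.66844.
Difference = |0.82934 − 0.66844| = 0.16090, i.e. 0.161 to 3 decimal places.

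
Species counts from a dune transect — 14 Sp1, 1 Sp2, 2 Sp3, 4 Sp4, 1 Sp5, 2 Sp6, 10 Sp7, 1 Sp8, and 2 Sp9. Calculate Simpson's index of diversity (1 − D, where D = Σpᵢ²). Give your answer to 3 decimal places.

Total N = 14+1+2+4+1+2+10+1+2 = 37, so the proportions are 0.37838, 0.02703, 0.05405, 0.10811, 0.02703, 0.05405, 0.27027, 0.02703, 0.05405 (working shown to 5 dp, full precision carried).
D = 0.37838² + 0.02703² + 0.05405² + 0.10811² + 0.02703² + 0.05405² + 0.27027² + 0.02703² + 0.05405² = 0.14317 + 0.00073 + 0.00292 + 0.01169 + 0.00073 + 0.00292 + 0.07305 + 0.00073 + 0.00292 = 0.23886.
So 1 − D = 0.76114, i.e. 0.761 to 3 decimal places.

0.761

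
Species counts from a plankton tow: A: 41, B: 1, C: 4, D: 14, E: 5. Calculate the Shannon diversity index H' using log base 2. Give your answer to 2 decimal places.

1.52

Total N = 41+1+4+14+5 = 65, so the proportions are 0.6308, 0.0154, 0.0615, 0.2154, 0.0769 (working shown to 4 dp, full precision carried).
Each pᵢ log₂ pᵢ term: 0.6308×(-0.6648)=-0.4193, 0.0154×(-6.0224)=-0.0927, 0.0615×(-4.0224)=-0.2475, 0.2154×(-2.2150)=-0.4771, 0.0769×(-3.7004)=-0.2846.
Sum = -1.5213, so H' = 1.52.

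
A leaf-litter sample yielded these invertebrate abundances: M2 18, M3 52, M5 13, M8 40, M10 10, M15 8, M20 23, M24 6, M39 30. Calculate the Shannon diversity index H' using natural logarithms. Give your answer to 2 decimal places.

Total N = 18+52+13+40+10+8+23+6+30 = 200, so the proportions are 0.09, 0.26, 0.065, 0.2, 0.05, 0.04, 0.115, 0.03, 0.15 (working shown to 4 dp, full precision carried).
Each pᵢ ln pᵢ term: 0.09×(-2.4079)=-0.2167, 0.26×(-1.3471)=-0.3502, 0.065×(-2.7334)=-0.1777, 0.2×(-1.6094)=-0.3219, 0.05×(-2.9957)=-0.1498, 0.04×(-3.2189)=-0.1288, 0.115×(-2.1628)=-0.2487, 0.03×(-3.5066)=-0.1052, 0.15×(-1.8971)=-0.2846.
Sum = -1.9835, so H' = 1.98.

1.98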